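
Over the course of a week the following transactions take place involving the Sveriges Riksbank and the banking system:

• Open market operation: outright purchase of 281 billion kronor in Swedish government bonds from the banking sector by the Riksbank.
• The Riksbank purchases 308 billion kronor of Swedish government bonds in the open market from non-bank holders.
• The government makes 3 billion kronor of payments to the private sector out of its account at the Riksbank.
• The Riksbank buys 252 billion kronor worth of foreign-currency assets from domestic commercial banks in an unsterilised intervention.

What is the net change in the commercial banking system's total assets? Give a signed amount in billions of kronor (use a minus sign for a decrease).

OMO purchase (from banks) 281 billion kronor: just an asset swap on bank balance sheets → 0.
Asset purchase (from non-banks) 308 billion kronor: bank balance sheets expand → +308B.
Government spending 3 billion kronor: bank balance sheets expand → +3B.
FX purchase 252 billion kronor: just an asset swap on bank balance sheets → 0.
Net: 0 + 308 + 3 + 0 = +311 billion.

+311 billion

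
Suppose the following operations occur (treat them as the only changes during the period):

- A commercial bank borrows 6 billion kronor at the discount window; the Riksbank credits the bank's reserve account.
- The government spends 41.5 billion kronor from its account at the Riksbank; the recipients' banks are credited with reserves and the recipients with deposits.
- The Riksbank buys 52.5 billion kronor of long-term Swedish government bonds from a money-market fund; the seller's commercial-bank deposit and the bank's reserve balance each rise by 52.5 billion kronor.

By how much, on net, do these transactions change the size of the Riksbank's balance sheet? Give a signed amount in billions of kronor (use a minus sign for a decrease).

+58.5 billion

Discount-window loan 6 billion kronor: a Riksbank asset is acquired → +6B.
Government spending 41.5 billion kronor: only the composition of liabilities changes → 0.
Asset purchase (from non-banks) 52.5 billion kronor: a Riksbank asset is acquired → +52.5B.
Net: 6 + 0 + 52.5 = +58.5 billion.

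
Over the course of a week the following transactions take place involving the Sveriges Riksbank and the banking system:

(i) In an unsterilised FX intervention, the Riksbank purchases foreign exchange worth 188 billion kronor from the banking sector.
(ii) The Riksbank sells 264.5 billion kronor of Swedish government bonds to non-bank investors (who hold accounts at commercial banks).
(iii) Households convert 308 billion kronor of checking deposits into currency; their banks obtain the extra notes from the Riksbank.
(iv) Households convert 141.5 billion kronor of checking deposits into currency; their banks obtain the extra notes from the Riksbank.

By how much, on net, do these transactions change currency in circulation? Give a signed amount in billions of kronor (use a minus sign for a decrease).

FX purchase 188 billion kronor: no currency enters or leaves circulation → 0.
Asset sale (to non-banks) 264.5 billion kronor: no currency enters or leaves circulation → 0.
Currency withdrawal 308 billion kronor: notes leave the central bank → +308B.
Currency withdrawal 141.5 billion kronor: notes leave the central bank → +141.5B.
Net: 0 + 0 + 308 + 141.5 = +449.5 billion.

+449.5 billion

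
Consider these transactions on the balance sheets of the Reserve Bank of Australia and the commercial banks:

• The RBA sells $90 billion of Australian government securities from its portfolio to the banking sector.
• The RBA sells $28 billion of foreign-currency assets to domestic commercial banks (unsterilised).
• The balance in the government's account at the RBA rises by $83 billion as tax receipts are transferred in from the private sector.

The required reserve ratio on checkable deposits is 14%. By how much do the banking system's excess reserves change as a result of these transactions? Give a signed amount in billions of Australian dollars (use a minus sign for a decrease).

OMO sale (to banks) $90 billion: reserves −$90B, deposits 0.
FX sale $28 billion: reserves −$28B, deposits 0.
Government account inflow $83 billion: reserves −$83B, deposits −$83B.
Totals: Δreserves = −$201B, Δdeposits = −$83B.
Δrequired reserves = 14% × −$83B = −$11.62B.
Δexcess reserves = Δreserves − Δrequired = −$201B − (−$11.62B) = -$189.38 billion.

-$189.38 billion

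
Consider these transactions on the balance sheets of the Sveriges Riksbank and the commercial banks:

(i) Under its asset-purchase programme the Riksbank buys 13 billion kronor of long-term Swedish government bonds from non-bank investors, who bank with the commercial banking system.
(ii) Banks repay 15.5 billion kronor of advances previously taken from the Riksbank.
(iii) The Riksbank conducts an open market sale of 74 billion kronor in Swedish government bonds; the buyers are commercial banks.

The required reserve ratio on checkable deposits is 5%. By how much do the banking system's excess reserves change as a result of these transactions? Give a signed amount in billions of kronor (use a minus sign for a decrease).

-77.15 billion

Asset purchase (from non-banks) 13 billion kronor: reserves +13B, deposits +13B.
Discount-window repayment 15.5 billion kronor: reserves −15.5B, deposits 0.
OMO sale (to banks) 74 billion kronor: reserves −74B, deposits 0.
Totals: Δreserves = −76.5B, Δdeposits = +13B.
Δrequired reserves = 5% × +13B = +0.65B.
Δexcess reserves = Δreserves − Δrequired = −76.5B − (+0.65B) = -77.15 billion.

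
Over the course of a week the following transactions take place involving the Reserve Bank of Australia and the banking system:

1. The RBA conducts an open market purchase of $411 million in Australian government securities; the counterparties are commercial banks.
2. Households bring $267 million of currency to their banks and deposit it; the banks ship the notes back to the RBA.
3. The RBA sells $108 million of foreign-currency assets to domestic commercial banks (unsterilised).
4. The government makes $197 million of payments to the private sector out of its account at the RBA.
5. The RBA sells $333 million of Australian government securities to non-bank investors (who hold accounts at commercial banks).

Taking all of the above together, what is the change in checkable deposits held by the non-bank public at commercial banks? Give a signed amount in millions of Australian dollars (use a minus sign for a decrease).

RBA balance sheet:
  Assets:      Securities +$78M, Foreign assets −$108M
  Liabilities: Bank reserves +$434M, Currency in circulation −$267M, Government deposits −$197M
Commercial banking system:
  Assets:      Reserves at CB +$434M, Securities −$411M, Foreign assets +$108M
  Liabilities: Checkable deposits +$131M
So the change in checkable deposits held by the non-bank public at commercial banks is +$131 million.

+$131 million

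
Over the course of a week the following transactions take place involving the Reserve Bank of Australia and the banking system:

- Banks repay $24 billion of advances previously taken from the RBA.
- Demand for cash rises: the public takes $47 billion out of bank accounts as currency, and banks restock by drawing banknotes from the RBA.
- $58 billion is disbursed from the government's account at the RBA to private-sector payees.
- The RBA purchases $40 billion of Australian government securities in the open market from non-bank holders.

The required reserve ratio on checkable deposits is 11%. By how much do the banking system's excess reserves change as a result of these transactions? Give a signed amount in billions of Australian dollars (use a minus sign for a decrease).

+$21.39 billion

Discount-window repayment $24 billion: reserves −$24B, deposits 0.
Currency withdrawal $47 billion: reserves −$47B, deposits −$47B.
Government spending $58 billion: reserves +$58B, deposits +$58B.
Asset purchase (from non-banks) $40 billion: reserves +$40B, deposits +$40B.
Totals: Δreserves = +$27B, Δdeposits = +$51B.
Δrequired reserves = 11% × +$51B = +$5.61B.
Δexcess reserves = Δreserves − Δrequired = +$27B − (+$5.61B) = +$21.39 billion.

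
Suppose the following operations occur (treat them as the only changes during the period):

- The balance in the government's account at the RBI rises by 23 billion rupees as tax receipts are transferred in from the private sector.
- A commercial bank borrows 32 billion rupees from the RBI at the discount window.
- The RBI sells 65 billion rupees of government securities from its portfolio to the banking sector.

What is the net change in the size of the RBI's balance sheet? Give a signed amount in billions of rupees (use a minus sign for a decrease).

-33 billion

RBI balance sheet:
  Assets:      Securities −65B, Loans to banks +32B
  Liabilities: Bank reserves −56B, Government deposits +23B
Change in total RBI assets = -33 billion.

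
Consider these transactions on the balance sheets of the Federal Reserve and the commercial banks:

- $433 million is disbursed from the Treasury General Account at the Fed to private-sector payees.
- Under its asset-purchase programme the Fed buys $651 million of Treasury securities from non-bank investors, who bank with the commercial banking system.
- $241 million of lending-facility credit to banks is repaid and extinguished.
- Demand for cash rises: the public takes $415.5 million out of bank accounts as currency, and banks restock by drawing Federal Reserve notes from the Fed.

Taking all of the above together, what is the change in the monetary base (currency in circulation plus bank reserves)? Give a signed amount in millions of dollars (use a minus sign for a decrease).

+$843 million

Fed balance sheet:
  Assets:      Securities +$651M, Loans to banks −$241M
  Liabilities: Bank reserves +$427.5M, Currency in circulation +$415.5M, Government deposits −$433M
Commercial banking system:
  Assets:      Reserves at CB +$427.5M
  Liabilities: Checkable deposits +$668.5M, Borrowings from CB −$241M
Monetary base = currency + reserves: +$415.5M + (+$427.5M) = +$843 million.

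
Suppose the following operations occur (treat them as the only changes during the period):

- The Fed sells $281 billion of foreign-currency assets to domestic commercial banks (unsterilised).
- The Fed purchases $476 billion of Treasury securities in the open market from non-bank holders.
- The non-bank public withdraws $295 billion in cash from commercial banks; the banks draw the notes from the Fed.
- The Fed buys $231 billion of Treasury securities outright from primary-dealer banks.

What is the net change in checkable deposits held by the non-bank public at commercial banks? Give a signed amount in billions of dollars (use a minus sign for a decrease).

Fed balance sheet:
  Assets:      Securities +$707B, Foreign assets −$281B
  Liabilities: Bank reserves +$131B, Currency in circulation +$295B
Commercial banking system:
  Assets:      Reserves at CB +$131B, Securities −$231B, Foreign assets +$281B
  Liabilities: Checkable deposits +$181B
So the change in checkable deposits held by the non-bank public at commercial banks is +$181 billion.

+$181 billion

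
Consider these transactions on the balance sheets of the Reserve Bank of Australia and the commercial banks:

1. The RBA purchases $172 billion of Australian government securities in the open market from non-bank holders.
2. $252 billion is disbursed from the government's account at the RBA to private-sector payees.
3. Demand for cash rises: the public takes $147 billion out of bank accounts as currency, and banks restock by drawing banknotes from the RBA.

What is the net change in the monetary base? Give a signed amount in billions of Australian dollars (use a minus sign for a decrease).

Asset purchase (from non-banks) $172 billion: RBA balance sheet expands → +$172B.
Government spending $252 billion: a non-base liability converts back to reserves → +$252B.
Currency withdrawal $147 billion: just a shift between currency and reserves — both are base money → 0.
Net: 172 + 252 + 0 = +$424 billion.

+$424 billion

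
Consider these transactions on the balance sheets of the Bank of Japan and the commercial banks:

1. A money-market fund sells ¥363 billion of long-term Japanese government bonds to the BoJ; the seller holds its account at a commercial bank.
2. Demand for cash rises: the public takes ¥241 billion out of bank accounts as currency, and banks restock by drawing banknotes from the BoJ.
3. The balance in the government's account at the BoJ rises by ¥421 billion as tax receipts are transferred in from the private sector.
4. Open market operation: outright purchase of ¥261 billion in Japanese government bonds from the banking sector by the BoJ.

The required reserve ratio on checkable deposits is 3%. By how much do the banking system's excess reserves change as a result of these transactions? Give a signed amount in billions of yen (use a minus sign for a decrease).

-¥29.03 billion

Asset purchase (from non-banks) ¥363 billion: reserves +¥363B, deposits +¥363B.
Currency withdrawal ¥241 billion: reserves −¥241B, deposits −¥241B.
Government account inflow ¥421 billion: reserves −¥421B, deposits −¥421B.
OMO purchase (from banks) ¥261 billion: reserves +¥261B, deposits 0.
Totals: Δreserves = −¥38B, Δdeposits = −¥299B.
Δrequired reserves = 3% × −¥299B = −¥8.97B.
Δexcess reserves = Δreserves − Δrequired = −¥38B − (−¥8.97B) = -¥29.03 billion.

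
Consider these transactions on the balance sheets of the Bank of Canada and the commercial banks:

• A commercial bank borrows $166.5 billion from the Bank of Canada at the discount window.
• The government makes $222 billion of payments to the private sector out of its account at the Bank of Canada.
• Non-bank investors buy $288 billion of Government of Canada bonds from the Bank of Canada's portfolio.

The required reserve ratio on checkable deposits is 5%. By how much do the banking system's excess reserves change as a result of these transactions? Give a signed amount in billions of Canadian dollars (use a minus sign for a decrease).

+$103.8 billion

Discount-window loan $166.5 billion: reserves +$166.5B, deposits 0.
Government spending $222 billion: reserves +$222B, deposits +$222B.
Asset sale (to non-banks) $288 billion: reserves −$288B, deposits −$288B.
Totals: Δreserves = +$100.5B, Δdeposits = −$66B.
Δrequired reserves = 5% × −$66B = −$3.3B.
Δexcess reserves = Δreserves − Δrequired = +$100.5B − (−$3.3B) = +$103.8 billion.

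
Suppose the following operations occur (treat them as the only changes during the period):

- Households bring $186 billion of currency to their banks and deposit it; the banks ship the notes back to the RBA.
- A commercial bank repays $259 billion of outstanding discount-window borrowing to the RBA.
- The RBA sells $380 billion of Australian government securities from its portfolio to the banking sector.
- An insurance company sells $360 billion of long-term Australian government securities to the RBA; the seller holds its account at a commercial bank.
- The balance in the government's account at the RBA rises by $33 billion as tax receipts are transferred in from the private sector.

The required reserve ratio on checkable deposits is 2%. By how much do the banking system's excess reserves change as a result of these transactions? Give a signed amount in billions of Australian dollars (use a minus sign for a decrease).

Currency deposit $186 billion: reserves +$186B, deposits +$186B.
Discount-window repayment $259 billion: reserves −$259B, deposits 0.
OMO sale (to banks) $380 billion: reserves −$380B, deposits 0.
Asset purchase (from non-banks) $360 billion: reserves +$360B, deposits +$360B.
Government account inflow $33 billion: reserves −$33B, deposits −$33B.
Totals: Δreserves = −$126B, Δdeposits = +$513B.
Δrequired reserves = 2% × +$513B = +$10.26B.
Δexcess reserves = Δreserves − Δrequired = −$126B − (+$10.26B) = -$136.26 billion.

-$136.26 billion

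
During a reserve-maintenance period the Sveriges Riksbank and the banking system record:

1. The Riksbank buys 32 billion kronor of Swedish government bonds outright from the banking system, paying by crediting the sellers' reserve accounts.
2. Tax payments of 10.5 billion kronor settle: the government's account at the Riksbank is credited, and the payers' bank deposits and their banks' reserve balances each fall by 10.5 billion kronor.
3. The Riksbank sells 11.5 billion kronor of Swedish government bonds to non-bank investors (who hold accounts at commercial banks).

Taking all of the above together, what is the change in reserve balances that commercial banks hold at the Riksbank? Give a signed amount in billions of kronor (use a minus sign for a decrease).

Riksbank balance sheet:
  Assets:      Securities +20.5B
  Liabilities: Bank reserves +10B, Government deposits +10.5B
So the change in reserve balances that commercial banks hold at the Riksbank is +10 billion.

+10 billion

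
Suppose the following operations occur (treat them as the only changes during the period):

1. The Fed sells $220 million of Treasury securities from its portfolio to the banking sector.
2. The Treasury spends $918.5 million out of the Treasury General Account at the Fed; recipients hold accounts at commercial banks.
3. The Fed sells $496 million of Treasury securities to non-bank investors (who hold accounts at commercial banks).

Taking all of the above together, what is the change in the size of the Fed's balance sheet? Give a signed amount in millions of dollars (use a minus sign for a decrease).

-$716 million

OMO sale (to banks) $220 million: a Fed asset is shed → −$220M.
Government spending $918.5 million: only the composition of liabilities changes → 0.
Asset sale (to non-banks) $496 million: a Fed asset is shed → −$496M.
Net: −220 + 0 − 496 = -$716 million.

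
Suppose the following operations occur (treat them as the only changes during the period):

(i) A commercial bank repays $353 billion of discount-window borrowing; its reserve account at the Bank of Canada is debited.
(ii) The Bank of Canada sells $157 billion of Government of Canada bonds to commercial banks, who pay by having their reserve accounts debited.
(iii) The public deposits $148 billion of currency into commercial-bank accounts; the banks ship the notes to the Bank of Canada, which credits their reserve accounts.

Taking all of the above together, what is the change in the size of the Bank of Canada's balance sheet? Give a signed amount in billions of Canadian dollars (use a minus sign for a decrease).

-$510 billion

Bank of Canada balance sheet:
  Assets:      Securities −$157B, Loans to banks −$353B
  Liabilities: Bank reserves −$362B, Currency in circulation −$148B
Change in total Bank of Canada assets = -$510 billion.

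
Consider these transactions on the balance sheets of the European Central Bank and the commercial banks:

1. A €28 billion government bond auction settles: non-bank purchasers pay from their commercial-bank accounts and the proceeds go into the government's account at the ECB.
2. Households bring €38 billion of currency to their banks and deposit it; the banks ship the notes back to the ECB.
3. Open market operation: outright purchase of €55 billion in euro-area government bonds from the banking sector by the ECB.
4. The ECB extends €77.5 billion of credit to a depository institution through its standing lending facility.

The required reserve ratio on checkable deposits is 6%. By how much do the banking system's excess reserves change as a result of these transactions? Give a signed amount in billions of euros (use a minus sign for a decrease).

Government account inflow €28 billion: reserves −€28B, deposits −€28B.
Currency deposit €38 billion: reserves +€38B, deposits +€38B.
OMO purchase (from banks) €55 billion: reserves +€55B, deposits 0.
Discount-window loan €77.5 billion: reserves +€77.5B, deposits 0.
Totals: Δreserves = +€142.5B, Δdeposits = +€10B.
Δrequired reserves = 6% × +€10B = +€0.6B.
Δexcess reserves = Δreserves − Δrequired = +€142.5B − (+€0.6B) = +€141.9 billion.

+€141.9 billion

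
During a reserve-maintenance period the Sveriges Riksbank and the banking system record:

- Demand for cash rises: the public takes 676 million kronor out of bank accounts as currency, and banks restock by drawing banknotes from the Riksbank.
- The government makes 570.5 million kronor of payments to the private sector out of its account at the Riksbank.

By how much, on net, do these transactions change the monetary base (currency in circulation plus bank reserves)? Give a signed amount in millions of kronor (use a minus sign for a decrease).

+570.5 million

Currency withdrawal 676 million kronor: just a shift between currency and reserves — both are base money → 0.
Government spending 570.5 million kronor: a non-base liability converts back to reserves → +570.5M.
Net: 0 + 570.5 = +570.5 million.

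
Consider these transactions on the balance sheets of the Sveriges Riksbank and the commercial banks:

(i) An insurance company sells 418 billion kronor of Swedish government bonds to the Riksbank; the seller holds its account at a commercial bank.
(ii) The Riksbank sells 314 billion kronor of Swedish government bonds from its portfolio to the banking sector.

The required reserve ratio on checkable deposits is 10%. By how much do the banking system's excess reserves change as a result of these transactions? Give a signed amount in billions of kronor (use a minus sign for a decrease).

+62.2 billion

Asset purchase (from non-banks) 418 billion kronor: reserves +418B, deposits +418B.
OMO sale (to banks) 314 billion kronor: reserves −314B, deposits 0.
Totals: Δreserves = +104B, Δdeposits = +418B.
Δrequired reserves = 10% × +418B = +41.8B.
Δexcess reserves = Δreserves − Δrequired = +104B − (+41.8B) = +62.2 billion.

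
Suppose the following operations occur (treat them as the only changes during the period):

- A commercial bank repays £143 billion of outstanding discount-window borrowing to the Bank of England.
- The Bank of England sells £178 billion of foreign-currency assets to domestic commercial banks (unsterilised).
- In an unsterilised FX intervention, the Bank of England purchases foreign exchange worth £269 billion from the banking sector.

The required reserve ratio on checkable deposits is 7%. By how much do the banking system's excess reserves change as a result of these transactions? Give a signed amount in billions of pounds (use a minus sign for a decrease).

Discount-window repayment £143 billion: reserves −£143B, deposits 0.
FX sale £178 billion: reserves −£178B, deposits 0.
FX purchase £269 billion: reserves +£269B, deposits 0.
Totals: Δreserves = −£52B, Δdeposits = 0.
Δrequired reserves = 7% × 0 = 0.
Δexcess reserves = Δreserves − Δrequired = −£52B − (0) = -£52 billion.

-£52 billion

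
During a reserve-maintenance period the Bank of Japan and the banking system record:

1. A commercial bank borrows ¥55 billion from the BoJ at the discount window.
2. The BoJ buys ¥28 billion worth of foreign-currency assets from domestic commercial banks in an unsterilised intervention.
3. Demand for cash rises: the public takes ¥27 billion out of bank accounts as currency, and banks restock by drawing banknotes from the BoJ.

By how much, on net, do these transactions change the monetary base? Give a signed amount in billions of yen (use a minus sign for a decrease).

Discount-window loan ¥55 billion: BoJ balance sheet expands → +¥55B.
FX purchase ¥28 billion: BoJ balance sheet expands → +¥28B.
Currency withdrawal ¥27 billion: just a shift between currency and reserves — both are base money → 0.
Net: 55 + 28 + 0 = +¥83 billion.

+¥83 billion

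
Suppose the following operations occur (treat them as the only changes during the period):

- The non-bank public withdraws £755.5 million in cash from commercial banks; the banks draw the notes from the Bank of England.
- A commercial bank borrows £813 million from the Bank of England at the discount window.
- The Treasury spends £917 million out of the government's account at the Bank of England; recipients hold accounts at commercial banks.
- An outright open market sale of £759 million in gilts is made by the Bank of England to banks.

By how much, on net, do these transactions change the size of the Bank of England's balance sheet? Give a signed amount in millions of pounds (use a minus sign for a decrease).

+£54 million

Currency withdrawal £755.5 million: only the composition of liabilities changes → 0.
Discount-window loan £813 million: a Bank of England asset is acquired → +£813M.
Government spending £917 million: only the composition of liabilities changes → 0.
OMO sale (to banks) £759 million: a Bank of England asset is shed → −£759M.
Net: 0 + 813 + 0 − 759 = +£54 million.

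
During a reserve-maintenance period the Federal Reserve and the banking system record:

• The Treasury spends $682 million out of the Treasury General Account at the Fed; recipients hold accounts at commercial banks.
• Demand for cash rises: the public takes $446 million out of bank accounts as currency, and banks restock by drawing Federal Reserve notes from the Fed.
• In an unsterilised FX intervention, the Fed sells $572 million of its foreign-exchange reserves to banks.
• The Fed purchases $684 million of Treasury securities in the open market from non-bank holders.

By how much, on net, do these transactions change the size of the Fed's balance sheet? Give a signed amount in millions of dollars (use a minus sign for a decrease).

Fed balance sheet:
  Assets:      Securities +$684M, Foreign assets −$572M
  Liabilities: Bank reserves +$348M, Currency in circulation +$446M, Government deposits −$682M
Change in total Fed assets = +$112 million.

+$112 million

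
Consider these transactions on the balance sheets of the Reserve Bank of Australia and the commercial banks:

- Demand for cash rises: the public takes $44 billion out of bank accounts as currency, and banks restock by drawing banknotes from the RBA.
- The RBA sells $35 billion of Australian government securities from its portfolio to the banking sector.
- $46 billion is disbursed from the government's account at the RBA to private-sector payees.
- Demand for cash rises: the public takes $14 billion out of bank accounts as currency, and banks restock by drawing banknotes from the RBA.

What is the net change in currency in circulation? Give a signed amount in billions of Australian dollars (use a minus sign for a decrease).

+$58 billion

Currency withdrawal $44 billion: notes leave the central bank → +$44B.
OMO sale (to banks) $35 billion: no currency enters or leaves circulation → 0.
Government spending $46 billion: no currency enters or leaves circulation → 0.
Currency withdrawal $14 billion: notes leave the central bank → +$14B.
Net: 44 + 0 + 0 + 14 = +$58 billion.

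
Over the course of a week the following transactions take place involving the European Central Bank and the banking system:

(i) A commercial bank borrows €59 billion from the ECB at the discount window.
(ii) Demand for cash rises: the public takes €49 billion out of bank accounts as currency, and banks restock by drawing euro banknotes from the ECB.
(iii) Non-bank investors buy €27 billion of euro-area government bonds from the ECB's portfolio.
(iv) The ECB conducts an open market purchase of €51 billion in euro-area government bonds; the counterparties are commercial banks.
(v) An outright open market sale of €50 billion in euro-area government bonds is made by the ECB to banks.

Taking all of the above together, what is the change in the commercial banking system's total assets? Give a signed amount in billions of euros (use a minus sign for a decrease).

Discount-window loan €59 billion: bank balance sheets expand → +€59B.
Currency withdrawal €49 billion: bank balance sheets shrink → −€49B.
Asset sale (to non-banks) €27 billion: bank balance sheets shrink → −€27B.
OMO purchase (from banks) €51 billion: just an asset swap on bank balance sheets → 0.
OMO sale (to banks) €50 billion: just an asset swap on bank balance sheets → 0.
Net: 59 − 49 − 27 + 0 + 0 = -€17 billion.

-€17 billion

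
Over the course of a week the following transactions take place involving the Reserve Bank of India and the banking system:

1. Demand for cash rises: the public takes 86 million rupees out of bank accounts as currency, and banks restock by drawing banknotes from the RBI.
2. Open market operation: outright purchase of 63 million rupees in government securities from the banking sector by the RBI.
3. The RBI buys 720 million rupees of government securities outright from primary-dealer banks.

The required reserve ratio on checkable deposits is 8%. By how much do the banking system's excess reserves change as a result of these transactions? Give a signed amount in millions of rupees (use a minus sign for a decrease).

+703.88 million

Currency withdrawal 86 million rupees: reserves −86M, deposits −86M.
OMO purchase (from banks) 63 million rupees: reserves +63M, deposits 0.
OMO purchase (from banks) 720 million rupees: reserves +720M, deposits 0.
Totals: Δreserves = +697M, Δdeposits = −86M.
Δrequired reserves = 8% × −86M = −6.88M.
Δexcess reserves = Δreserves − Δrequired = +697M − (−6.88M) = +703.88 million.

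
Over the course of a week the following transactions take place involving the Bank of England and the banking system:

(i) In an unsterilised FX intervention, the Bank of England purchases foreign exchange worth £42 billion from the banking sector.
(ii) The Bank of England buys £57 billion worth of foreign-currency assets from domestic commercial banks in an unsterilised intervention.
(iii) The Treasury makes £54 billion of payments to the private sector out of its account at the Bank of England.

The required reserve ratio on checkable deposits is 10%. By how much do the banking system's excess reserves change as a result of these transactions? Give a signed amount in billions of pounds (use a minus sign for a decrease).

+£147.6 billion

FX purchase £42 billion: reserves +£42B, deposits 0.
FX purchase £57 billion: reserves +£57B, deposits 0.
Government spending £54 billion: reserves +£54B, deposits +£54B.
Totals: Δreserves = +£153B, Δdeposits = +£54B.
Δrequired reserves = 10% × +£54B = +£5.4B.
Δexcess reserves = Δreserves − Δrequired = +£153B − (+£5.4B) = +£147.6 billion.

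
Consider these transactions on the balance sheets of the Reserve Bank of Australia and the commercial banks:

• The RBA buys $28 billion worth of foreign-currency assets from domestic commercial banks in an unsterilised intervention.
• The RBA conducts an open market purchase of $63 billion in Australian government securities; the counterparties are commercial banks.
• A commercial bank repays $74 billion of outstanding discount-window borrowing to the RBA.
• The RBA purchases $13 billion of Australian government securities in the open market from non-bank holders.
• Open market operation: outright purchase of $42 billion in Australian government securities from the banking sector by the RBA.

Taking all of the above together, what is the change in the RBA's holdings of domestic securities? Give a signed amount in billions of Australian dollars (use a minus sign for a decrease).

FX purchase $28 billion: the RBA's securities portfolio is untouched → 0.
OMO purchase (from banks) $63 billion: securities added to the RBA's portfolio → +$63B.
Discount-window repayment $74 billion: the RBA's securities portfolio is untouched → 0.
Asset purchase (from non-banks) $13 billion: securities added to the RBA's portfolio → +$13B.
OMO purchase (from banks) $42 billion: securities added to the RBA's portfolio → +$42B.
Net: 0 + 63 + 0 + 13 + 42 = +$118 billion.

+$118 billion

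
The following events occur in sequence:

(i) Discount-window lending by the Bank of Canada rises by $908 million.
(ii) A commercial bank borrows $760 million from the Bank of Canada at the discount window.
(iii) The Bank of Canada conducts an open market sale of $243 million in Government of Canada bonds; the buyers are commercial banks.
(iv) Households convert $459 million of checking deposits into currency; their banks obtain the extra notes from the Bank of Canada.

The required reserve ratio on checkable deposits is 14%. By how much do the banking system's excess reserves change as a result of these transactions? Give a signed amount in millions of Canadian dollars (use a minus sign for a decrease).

Discount-window loan $908 million: reserves +$908M, deposits 0.
Discount-window loan $760 million: reserves +$760M, deposits 0.
OMO sale (to banks) $243 million: reserves −$243M, deposits 0.
Currency withdrawal $459 million: reserves −$459M, deposits −$459M.
Totals: Δreserves = +$966M, Δdeposits = −$459M.
Δrequired reserves = 14% × −$459M = −$64.26M.
Δexcess reserves = Δreserves − Δrequired = +$966M − (−$64.26M) = +$1030.26 million.

+$1030.26 million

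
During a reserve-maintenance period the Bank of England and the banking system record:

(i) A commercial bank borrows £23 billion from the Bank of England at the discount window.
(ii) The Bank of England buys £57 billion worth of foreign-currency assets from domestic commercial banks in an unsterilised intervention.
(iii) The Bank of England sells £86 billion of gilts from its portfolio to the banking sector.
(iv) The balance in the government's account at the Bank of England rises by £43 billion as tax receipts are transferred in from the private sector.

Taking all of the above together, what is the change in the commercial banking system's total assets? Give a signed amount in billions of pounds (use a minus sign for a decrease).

-£20 billion

Bank of England balance sheet:
  Assets:      Securities −£86B, Loans to banks +£23B, Foreign assets +£57B
  Liabilities: Bank reserves −£49B, Government deposits +£43B
Commercial banking system:
  Assets:      Reserves at CB −£49B, Securities +£86B, Foreign assets −£57B
  Liabilities: Checkable deposits −£43B, Borrowings from CB +£23B
Change in total bank assets = -£20 billion.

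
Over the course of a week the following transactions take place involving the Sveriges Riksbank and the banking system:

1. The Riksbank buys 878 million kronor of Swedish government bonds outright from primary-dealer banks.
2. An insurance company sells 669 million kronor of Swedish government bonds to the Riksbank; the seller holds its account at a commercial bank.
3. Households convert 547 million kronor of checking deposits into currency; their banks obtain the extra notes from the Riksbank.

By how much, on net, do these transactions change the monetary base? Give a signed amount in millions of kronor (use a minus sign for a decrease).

Riksbank balance sheet:
  Assets:      Securities +1547M
  Liabilities: Bank reserves +1000M, Currency in circulation +547M
Monetary base = currency + reserves: +547M + (+1000M) = +1547 million.

+1547 million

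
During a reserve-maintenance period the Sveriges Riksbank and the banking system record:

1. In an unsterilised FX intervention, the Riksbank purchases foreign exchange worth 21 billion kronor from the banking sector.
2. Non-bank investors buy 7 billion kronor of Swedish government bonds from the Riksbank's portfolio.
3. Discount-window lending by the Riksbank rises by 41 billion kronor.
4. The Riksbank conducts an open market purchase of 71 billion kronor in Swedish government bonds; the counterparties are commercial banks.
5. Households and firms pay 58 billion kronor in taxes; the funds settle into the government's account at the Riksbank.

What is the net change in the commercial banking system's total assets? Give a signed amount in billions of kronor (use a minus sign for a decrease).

-24 billion

Riksbank balance sheet:
  Assets:      Securities +64B, Loans to banks +41B, Foreign assets +21B
  Liabilities: Bank reserves +68B, Government deposits +58B
Commercial banking system:
  Assets:      Reserves at CB +68B, Securities −71B, Foreign assets −21B
  Liabilities: Checkable deposits −65B, Borrowings from CB +41B
Change in total bank assets = -24 billion.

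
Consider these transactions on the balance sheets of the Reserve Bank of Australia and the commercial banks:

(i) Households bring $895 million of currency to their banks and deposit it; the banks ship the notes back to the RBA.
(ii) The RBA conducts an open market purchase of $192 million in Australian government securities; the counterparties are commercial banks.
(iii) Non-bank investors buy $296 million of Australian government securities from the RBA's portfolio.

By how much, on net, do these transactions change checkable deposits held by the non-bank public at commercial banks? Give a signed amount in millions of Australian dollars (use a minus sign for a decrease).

+$599 million

Currency deposit $895 million: non-bank counterparties' bank balances rise → +$895M.
OMO purchase (from banks) $192 million: the counterparty is a bank, so public deposits are unchanged → 0.
Asset sale (to non-banks) $296 million: non-bank counterparties' bank balances fall → −$296M.
Net: 895 + 0 − 296 = +$599 million.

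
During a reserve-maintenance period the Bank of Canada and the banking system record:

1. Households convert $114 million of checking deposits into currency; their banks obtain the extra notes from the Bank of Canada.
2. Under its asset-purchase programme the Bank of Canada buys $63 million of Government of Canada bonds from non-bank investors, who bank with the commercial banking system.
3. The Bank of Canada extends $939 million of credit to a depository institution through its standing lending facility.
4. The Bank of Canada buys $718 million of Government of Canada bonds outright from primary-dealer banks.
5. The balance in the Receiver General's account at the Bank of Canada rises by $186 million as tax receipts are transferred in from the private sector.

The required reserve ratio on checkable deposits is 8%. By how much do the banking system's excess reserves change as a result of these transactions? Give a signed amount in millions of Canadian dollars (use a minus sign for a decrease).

Currency withdrawal $114 million: reserves −$114M, deposits −$114M.
Asset purchase (from non-banks) $63 million: reserves +$63M, deposits +$63M.
Discount-window loan $939 million: reserves +$939M, deposits 0.
OMO purchase (from banks) $718 million: reserves +$718M, deposits 0.
Government account inflow $186 million: reserves −$186M, deposits −$186M.
Totals: Δreserves = +$1420M, Δdeposits = −$237M.
Δrequired reserves = 8% × −$237M = −$18.96M.
Δexcess reserves = Δreserves − Δrequired = +$1420M − (−$18.96M) = +$1438.96 million.

+$1438.96 million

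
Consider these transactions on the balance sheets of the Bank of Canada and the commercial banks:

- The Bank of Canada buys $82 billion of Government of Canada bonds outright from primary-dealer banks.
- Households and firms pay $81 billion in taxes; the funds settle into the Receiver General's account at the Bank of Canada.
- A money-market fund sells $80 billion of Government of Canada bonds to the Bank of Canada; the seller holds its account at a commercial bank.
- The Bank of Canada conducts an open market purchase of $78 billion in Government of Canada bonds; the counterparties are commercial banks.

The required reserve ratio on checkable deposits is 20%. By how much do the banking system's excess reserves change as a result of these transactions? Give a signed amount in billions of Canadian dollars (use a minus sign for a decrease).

+$159.2 billion

OMO purchase (from banks) $82 billion: reserves +$82B, deposits 0.
Government account inflow $81 billion: reserves −$81B, deposits −$81B.
Asset purchase (from non-banks) $80 billion: reserves +$80B, deposits +$80B.
OMO purchase (from banks) $78 billion: reserves +$78B, deposits 0.
Totals: Δreserves = +$159B, Δdeposits = −$1B.
Δrequired reserves = 20% × −$1B = −$0.2B.
Δexcess reserves = Δreserves − Δrequired = +$159B − (−$0.2B) = +$159.2 billion.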